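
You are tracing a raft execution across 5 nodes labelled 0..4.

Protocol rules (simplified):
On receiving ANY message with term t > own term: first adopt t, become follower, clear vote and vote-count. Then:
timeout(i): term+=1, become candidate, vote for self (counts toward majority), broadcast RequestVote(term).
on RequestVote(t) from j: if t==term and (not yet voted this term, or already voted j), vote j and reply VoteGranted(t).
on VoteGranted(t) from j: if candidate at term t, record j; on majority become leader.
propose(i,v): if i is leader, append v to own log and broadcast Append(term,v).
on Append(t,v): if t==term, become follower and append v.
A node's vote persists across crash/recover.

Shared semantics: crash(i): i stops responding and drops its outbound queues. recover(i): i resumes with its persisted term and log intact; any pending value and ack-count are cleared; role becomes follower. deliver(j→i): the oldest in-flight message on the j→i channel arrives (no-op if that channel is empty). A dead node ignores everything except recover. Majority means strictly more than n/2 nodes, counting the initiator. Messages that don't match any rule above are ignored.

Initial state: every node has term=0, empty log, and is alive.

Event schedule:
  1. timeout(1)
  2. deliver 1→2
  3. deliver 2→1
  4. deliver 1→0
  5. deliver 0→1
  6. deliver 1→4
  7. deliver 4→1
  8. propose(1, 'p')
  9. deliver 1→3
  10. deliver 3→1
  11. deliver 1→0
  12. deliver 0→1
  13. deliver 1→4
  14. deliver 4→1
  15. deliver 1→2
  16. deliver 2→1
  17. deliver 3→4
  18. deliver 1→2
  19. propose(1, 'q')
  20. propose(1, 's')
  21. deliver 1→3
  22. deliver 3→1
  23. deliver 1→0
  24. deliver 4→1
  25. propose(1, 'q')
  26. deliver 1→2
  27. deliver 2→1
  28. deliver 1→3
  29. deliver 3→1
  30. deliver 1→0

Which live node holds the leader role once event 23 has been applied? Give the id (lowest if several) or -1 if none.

1

1. timeout(1):  <1:cand t1 ->
2. deliver 1→2:  <2:foll t1 ->
3. deliver 2→1:  nop
4. deliver 1→0:  <0:foll t1 ->
5. deliver 0→1:  <1:lead t1 ->
6. deliver 1→4:  <4:foll t1 ->
7. deliver 4→1:  nop
8. propose(1,'p'):  <1:lead t1 p>
9. deliver 1→3:  <3:foll t1 ->
10. deliver 3→1:  nop
11. deliver 1→0:  <0:foll t1 p>
12. deliver 0→1:  nop
13. deliver 1→4:  <4:foll t1 p>
14. deliver 4→1:  nop
15. deliver 1→2:  <2:foll t1 p>
16. deliver 2→1:  nop
17. deliver 3→4:  nop
18. deliver 1→2:  nop
19. propose(1,'q'):  <1:lead t1 p,q>
20. propose(1,'s'):  <1:lead t1 p,q,s>
21. deliver 1→3:  <3:foll t1 p>
22. deliver 3→1:  nop
23. deliver 1→0:  <0:foll t1 p,q>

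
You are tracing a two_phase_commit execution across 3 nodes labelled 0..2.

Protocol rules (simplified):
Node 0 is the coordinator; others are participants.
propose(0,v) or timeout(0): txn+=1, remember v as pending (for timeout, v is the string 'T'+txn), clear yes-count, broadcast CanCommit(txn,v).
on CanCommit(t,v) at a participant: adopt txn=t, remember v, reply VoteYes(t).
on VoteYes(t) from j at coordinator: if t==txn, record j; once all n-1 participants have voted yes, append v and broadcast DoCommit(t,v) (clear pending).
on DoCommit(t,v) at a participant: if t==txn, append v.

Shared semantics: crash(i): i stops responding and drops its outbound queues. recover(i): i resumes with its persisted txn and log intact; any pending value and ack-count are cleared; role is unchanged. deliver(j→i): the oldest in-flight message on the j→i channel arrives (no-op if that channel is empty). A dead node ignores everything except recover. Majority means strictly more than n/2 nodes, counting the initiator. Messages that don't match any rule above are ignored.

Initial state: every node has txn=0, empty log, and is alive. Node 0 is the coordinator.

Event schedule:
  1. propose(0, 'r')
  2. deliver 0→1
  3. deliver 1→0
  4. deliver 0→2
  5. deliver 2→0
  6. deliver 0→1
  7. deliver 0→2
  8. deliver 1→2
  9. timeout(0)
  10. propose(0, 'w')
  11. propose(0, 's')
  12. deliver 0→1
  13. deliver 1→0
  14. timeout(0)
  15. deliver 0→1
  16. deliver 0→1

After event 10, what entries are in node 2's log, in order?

step 1 propose(0,'r'): 0={coor,t=1,log=-}
step 2 deliver 0→1: 1={part,t=1,log=-}
step 3 deliver 1→0: —
step 4 deliver 0→2: 2={part,t=1,log=-}
step 5 deliver 2→0: 0={coor,t=1,log=r}
step 6 deliver 0→1: 1={part,t=1,log=r}
step 7 deliver 0→2: 2={part,t=1,log=r}
step 8 deliver 1→2: —
step 9 timeout(0): 0={coor,t=2,log=r}
step 10 propose(0,'w'): 0={coor,t=3,log=r}

r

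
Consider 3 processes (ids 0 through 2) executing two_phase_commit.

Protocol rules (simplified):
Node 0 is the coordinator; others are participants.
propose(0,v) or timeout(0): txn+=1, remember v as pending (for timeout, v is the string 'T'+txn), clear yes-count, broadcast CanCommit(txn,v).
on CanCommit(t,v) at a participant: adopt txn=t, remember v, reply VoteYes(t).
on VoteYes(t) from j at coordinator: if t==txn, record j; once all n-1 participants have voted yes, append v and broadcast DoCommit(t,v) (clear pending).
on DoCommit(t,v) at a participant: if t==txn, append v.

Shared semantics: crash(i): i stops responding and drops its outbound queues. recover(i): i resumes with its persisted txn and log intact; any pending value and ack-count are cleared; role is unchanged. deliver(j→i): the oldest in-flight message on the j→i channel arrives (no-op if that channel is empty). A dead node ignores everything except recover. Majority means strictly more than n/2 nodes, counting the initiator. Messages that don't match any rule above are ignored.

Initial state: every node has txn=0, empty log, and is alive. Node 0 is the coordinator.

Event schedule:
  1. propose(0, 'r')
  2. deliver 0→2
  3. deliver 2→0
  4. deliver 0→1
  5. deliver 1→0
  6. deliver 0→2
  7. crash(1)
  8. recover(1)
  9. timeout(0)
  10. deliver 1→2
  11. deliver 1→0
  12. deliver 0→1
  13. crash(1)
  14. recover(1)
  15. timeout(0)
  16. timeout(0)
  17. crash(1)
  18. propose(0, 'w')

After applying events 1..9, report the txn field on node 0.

2

[1] propose(0,'r') → N0(coor t1 [-])
[2] deliver 0→2 → N2(part t1 [-])
[3] deliver 2→0 → ∅
[4] deliver 0→1 → N1(part t1 [-])
[5] deliver 1→0 → N0(coor t1 [r])
[6] deliver 0→2 → N2(part t1 [r])
[7] crash(1) → N1(✗part t1 [-])
[8] recover(1) → N1(part t1 [-])
[9] timeout(0) → N0(coor t2 [r])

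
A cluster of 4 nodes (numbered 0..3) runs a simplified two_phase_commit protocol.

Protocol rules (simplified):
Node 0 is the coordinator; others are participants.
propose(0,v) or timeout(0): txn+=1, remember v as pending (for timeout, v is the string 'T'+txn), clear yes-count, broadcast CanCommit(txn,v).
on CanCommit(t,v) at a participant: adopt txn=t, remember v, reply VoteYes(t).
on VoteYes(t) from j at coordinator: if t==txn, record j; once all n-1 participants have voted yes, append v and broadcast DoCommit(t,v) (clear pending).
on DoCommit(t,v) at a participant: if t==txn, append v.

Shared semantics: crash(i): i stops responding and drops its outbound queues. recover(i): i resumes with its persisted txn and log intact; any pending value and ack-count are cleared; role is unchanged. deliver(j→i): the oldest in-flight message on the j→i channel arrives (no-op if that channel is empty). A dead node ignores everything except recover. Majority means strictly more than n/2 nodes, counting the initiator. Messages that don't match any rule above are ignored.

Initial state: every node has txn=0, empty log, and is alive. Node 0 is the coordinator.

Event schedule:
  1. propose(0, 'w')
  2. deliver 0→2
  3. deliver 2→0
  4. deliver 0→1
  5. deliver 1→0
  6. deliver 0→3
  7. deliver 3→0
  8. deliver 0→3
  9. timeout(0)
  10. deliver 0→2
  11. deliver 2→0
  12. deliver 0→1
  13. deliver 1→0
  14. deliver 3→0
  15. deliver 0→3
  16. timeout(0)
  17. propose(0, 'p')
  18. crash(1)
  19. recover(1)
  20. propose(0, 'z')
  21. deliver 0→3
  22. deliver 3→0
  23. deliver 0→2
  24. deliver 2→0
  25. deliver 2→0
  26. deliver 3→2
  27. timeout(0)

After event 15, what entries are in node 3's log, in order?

w

1. propose(0,'w'):  <0:coor t1 ->
2. deliver 0→2:  <2:part t1 ->
3. deliver 2→0:  nop
4. deliver 0→1:  <1:part t1 ->
5. deliver 1→0:  nop
6. deliver 0→3:  <3:part t1 ->
7. deliver 3→0:  <0:coor t1 w>
8. deliver 0→3:  <3:part t1 w>
9. timeout(0):  <0:coor t2 w>
10. deliver 0→2:  <2:part t1 w>
11. deliver 2→0:  nop
12. deliver 0→1:  <1:part t1 w>
13. deliver 1→0:  nop
14. deliver 3→0:  nop
15. deliver 0→3:  <3:part t2 w>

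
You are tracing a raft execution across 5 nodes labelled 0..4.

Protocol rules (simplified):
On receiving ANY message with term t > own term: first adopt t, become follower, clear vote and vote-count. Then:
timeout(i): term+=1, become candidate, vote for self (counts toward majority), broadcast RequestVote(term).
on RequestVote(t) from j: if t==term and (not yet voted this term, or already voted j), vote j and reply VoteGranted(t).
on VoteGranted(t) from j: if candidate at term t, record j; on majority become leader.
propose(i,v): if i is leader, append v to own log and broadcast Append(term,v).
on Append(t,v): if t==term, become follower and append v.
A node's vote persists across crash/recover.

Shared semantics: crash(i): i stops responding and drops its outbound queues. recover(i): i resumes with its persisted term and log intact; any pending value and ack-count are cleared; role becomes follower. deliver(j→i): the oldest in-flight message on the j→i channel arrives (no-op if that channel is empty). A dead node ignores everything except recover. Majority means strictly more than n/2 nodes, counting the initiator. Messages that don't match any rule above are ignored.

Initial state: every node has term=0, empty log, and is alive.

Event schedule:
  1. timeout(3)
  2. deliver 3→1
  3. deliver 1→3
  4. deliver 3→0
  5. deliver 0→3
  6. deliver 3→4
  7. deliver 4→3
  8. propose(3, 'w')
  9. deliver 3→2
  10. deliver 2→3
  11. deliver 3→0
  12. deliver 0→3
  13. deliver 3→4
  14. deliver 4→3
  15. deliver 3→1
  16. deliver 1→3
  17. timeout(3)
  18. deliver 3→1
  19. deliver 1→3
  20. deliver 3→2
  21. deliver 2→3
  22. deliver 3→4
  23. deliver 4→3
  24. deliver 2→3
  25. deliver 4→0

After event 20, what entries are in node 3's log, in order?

w

1. timeout(3):  <3:cand t1 ->
2. deliver 3→1:  <1:foll t1 ->
3. deliver 1→3:  nop
4. deliver 3→0:  <0:foll t1 ->
5. deliver 0→3:  <3:lead t1 ->
6. deliver 3→4:  <4:foll t1 ->
7. deliver 4→3:  nop
8. propose(3,'w'):  <3:lead t1 w>
9. deliver 3→2:  <2:foll t1 ->
10. deliver 2→3:  nop
11. deliver 3→0:  <0:foll t1 w>
12. deliver 0→3:  nop
13. deliver 3→4:  <4:foll t1 w>
14. deliver 4→3:  nop
15. deliver 3→1:  <1:foll t1 w>
16. deliver 1→3:  nop
17. timeout(3):  <3:cand t2 w>
18. deliver 3→1:  <1:foll t2 w>
19. deliver 1→3:  nop
20. deliver 3→2:  <2:foll t1 w>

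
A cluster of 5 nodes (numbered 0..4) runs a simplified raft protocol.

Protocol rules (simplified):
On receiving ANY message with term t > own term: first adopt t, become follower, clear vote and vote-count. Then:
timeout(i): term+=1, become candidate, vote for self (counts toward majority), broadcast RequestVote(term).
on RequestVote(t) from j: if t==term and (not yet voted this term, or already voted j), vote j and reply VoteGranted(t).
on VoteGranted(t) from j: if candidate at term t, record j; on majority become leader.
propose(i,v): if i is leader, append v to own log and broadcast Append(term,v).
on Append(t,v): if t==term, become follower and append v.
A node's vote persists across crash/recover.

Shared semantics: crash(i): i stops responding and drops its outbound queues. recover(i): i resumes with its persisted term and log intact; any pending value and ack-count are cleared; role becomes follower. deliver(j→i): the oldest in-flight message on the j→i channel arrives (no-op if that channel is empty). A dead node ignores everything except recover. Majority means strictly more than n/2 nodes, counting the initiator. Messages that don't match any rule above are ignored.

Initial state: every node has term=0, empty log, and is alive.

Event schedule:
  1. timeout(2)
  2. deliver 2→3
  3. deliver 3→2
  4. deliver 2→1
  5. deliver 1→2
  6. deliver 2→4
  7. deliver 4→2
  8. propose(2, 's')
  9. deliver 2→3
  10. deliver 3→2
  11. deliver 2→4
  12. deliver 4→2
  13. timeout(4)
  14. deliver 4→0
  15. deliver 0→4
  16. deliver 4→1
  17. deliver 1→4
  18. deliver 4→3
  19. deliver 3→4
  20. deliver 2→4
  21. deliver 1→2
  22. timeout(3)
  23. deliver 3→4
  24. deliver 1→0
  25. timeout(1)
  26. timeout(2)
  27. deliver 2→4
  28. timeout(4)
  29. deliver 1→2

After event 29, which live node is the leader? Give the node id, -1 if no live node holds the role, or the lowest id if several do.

-1

[1] timeout(2) → N2(cand t1 [-])
[2] deliver 2→3 → N3(foll t1 [-])
[3] deliver 3→2 → ∅
[4] deliver 2→1 → N1(foll t1 [-])
[5] deliver 1→2 → N2(lead t1 [-])
[6] deliver 2→4 → N4(foll t1 [-])
[7] deliver 4→2 → ∅
[8] propose(2,'s') → N2(lead t1 [s])
[9] deliver 2→3 → N3(foll t1 [s])
[10] deliver 3→2 → ∅
[11] deliver 2→4 → N4(foll t1 [s])
[12] deliver 4→2 → ∅
[13] timeout(4) → N4(cand t2 [s])
[14] deliver 4→0 → N0(foll t2 [-])
[15] deliver 0→4 → ∅
[16] deliver 4→1 → N1(foll t2 [-])
[17] deliver 1→4 → N4(lead t2 [s])
[18] deliver 4→3 → N3(foll t2 [s])
[19] deliver 3→4 → ∅
[20] deliver 2→4 → ∅
[21] deliver 1→2 → ∅
[22] timeout(3) → N3(cand t3 [s])
[23] deliver 3→4 → N4(foll t3 [s])
[24] deliver 1→0 → ∅
[25] timeout(1) → N1(cand t3 [-])
[26] timeout(2) → N2(cand t2 [s])
[27] deliver 2→4 → ∅
[28] timeout(4) → N4(cand t4 [s])
[29] deliver 1→2 → N2(foll t3 [s])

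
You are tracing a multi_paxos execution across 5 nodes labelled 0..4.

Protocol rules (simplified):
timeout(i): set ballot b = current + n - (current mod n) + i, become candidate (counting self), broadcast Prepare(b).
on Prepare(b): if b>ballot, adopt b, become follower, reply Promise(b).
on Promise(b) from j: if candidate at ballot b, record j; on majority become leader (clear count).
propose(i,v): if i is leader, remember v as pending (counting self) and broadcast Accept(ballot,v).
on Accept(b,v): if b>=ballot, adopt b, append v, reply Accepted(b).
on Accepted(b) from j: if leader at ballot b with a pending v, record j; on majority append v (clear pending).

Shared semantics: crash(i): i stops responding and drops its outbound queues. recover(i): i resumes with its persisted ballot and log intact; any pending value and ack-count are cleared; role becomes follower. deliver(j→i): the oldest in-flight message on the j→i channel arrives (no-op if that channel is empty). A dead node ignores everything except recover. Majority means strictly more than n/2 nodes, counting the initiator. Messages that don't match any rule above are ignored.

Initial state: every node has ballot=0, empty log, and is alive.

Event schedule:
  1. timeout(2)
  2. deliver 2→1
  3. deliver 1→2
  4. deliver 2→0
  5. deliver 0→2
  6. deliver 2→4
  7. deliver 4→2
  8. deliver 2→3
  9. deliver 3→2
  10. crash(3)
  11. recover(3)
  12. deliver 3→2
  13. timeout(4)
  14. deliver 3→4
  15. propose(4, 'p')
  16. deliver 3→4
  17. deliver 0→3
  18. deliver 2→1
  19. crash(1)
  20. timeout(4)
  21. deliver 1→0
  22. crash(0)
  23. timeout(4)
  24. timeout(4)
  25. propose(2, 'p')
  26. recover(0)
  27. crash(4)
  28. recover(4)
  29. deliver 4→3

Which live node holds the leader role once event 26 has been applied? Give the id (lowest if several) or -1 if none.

2

[1] timeout(2) → N2(cand b7 [-])
[2] deliver 2→1 → N1(foll b7 [-])
[3] deliver 1→2 → ∅
[4] deliver 2→0 → N0(foll b7 [-])
[5] deliver 0→2 → N2(lead b7 [-])
[6] deliver 2→4 → N4(foll b7 [-])
[7] deliver 4→2 → ∅
[8] deliver 2→3 → N3(foll b7 [-])
[9] deliver 3→2 → ∅
[10] crash(3) → N3(✗foll b7 [-])
[11] recover(3) → N3(foll b7 [-])
[12] deliver 3→2 → ∅
[13] timeout(4) → N4(cand b14 [-])
[14] deliver 3→4 → ∅
[15] propose(4,'p') → ∅
[16] deliver 3→4 → ∅
[17] deliver 0→3 → ∅
[18] deliver 2→1 → ∅
[19] crash(1) → N1(✗foll b7 [-])
[20] timeout(4) → N4(cand b19 [-])
[21] deliver 1→0 → ∅
[22] crash(0) → N0(✗foll b7 [-])
[23] timeout(4) → N4(cand b24 [-])
[24] timeout(4) → N4(cand b29 [-])
[25] propose(2,'p') → ∅
[26] recover(0) → N0(foll b7 [-])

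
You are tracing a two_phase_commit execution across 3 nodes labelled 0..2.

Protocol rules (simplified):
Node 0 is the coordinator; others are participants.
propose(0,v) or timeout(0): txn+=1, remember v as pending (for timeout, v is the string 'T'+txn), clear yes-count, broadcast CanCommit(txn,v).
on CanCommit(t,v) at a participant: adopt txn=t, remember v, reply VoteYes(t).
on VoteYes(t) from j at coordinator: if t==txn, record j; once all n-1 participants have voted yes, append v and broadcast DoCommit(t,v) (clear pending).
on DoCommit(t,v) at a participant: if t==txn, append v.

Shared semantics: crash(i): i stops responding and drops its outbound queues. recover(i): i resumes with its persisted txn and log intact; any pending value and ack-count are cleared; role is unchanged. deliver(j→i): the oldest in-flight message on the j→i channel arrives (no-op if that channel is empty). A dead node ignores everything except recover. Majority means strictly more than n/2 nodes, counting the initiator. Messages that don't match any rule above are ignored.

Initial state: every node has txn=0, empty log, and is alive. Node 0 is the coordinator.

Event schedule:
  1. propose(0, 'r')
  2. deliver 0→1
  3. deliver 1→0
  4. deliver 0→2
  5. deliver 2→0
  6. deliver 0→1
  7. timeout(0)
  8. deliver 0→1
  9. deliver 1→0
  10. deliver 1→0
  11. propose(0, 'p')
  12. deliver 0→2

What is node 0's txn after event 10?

2

e1 propose(0,'r'): 0[coor,t=1,-]
e2 deliver 0→1: 1[part,t=1,-]
e3 deliver 1→0: ·
e4 deliver 0→2: 2[part,t=1,-]
e5 deliver 2→0: 0[coor,t=1,r]
e6 deliver 0→1: 1[part,t=1,r]
e7 timeout(0): 0[coor,t=2,r]
e8 deliver 0→1: 1[part,t=2,r]
e9 deliver 1→0: ·
e10 deliver 1→0: ·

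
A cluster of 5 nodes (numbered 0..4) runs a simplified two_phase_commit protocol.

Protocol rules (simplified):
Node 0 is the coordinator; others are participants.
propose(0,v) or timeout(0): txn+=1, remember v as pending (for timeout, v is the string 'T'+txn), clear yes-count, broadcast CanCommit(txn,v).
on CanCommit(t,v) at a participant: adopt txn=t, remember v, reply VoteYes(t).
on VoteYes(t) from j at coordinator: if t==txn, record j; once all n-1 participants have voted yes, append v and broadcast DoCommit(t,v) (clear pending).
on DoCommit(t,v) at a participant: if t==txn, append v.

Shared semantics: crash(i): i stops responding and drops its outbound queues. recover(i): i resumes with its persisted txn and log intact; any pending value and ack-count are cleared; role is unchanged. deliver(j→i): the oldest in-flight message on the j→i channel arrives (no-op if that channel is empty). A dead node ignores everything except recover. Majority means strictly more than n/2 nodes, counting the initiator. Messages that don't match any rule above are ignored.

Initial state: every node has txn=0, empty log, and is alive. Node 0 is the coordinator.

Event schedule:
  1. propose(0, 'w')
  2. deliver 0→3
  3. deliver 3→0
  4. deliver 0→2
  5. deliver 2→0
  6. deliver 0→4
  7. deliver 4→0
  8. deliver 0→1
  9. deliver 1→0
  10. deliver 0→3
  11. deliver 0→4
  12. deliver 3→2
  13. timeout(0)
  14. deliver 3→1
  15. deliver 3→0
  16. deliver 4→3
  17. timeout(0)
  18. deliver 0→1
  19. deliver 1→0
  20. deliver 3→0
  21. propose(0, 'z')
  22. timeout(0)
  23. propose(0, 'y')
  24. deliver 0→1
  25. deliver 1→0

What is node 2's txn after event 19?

1

after 1 — propose(0,'w'): n0:coor/t1/[-]
after 2 — deliver 0→3: n3:part/t1/[-]
after 3 — deliver 3→0: ·
after 4 — deliver 0→2: n2:part/t1/[-]
after 5 — deliver 2→0: ·
after 6 — deliver 0→4: n4:part/t1/[-]
after 7 — deliver 4→0: ·
after 8 — deliver 0→1: n1:part/t1/[-]
after 9 — deliver 1→0: n0:coor/t1/[w]
after 10 — deliver 0→3: n3:part/t1/[w]
after 11 — deliver 0→4: n4:part/t1/[w]
after 12 — deliver 3→2: ·
after 13 — timeout(0): n0:coor/t2/[w]
after 14 — deliver 3→1: ·
after 15 — deliver 3→0: ·
after 16 — deliver 4→3: ·
after 17 — timeout(0): n0:coor/t3/[w]
after 18 — deliver 0→1: n1:part/t1/[w]
after 19 — deliver 1→0: ·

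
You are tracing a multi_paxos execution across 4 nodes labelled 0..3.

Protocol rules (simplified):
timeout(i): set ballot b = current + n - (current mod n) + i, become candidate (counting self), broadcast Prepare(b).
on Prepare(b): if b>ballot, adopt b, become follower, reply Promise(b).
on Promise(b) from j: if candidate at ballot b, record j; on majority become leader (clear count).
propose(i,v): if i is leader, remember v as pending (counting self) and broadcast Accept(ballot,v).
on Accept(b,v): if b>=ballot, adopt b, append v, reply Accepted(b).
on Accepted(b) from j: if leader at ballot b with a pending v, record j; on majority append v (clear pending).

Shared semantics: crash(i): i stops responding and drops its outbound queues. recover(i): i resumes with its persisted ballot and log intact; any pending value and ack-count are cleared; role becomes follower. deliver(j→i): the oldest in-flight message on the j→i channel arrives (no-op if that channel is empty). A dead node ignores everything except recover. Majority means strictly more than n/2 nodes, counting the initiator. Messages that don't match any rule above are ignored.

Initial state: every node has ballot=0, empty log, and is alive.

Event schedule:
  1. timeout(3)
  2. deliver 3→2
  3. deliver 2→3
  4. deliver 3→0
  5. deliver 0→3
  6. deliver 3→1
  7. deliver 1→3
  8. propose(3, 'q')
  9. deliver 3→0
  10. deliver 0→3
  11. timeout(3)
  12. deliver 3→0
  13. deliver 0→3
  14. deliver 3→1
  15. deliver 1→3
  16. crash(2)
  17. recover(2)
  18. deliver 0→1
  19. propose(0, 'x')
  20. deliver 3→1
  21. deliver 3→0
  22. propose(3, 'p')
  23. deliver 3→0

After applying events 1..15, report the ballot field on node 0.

step 1 timeout(3): 3={cand,b=7,log=-}
step 2 deliver 3→2: 2={foll,b=7,log=-}
step 3 deliver 2→3: —
step 4 deliver 3→0: 0={foll,b=7,log=-}
step 5 deliver 0→3: 3={lead,b=7,log=-}
step 6 deliver 3→1: 1={foll,b=7,log=-}
step 7 deliver 1→3: —
step 8 propose(3,'q'): —
step 9 deliver 3→0: 0={foll,b=7,log=q}
step 10 deliver 0→3: —
step 11 timeout(3): 3={cand,b=11,log=-}
step 12 deliver 3→0: 0={foll,b=11,log=q}
step 13 deliver 0→3: —
step 14 deliver 3→1: 1={foll,b=7,log=q}
step 15 deliver 1→3: —

11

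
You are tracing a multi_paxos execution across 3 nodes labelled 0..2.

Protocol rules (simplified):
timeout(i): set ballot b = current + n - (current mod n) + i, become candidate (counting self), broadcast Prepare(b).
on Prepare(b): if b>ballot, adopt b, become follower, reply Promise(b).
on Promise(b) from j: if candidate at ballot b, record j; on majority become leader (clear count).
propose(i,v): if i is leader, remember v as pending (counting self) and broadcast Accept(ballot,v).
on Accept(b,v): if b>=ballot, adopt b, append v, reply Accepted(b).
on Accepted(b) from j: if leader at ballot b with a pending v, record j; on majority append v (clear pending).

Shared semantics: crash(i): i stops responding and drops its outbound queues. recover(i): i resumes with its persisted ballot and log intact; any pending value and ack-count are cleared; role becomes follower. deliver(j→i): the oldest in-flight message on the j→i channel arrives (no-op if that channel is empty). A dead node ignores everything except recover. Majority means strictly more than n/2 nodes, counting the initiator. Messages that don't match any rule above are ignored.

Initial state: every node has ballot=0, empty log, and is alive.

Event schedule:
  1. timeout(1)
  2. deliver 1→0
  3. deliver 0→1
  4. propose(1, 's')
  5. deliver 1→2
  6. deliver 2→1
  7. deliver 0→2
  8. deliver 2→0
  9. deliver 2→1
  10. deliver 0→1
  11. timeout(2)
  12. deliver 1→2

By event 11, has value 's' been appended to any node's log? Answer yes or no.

no

[1] timeout(1) → N1(cand b4 [-])
[2] deliver 1→0 → N0(foll b4 [-])
[3] deliver 0→1 → N1(lead b4 [-])
[4] propose(1,'s') → ∅
[5] deliver 1→2 → N2(foll b4 [-])
[6] deliver 2→1 → ∅
[7] deliver 0→2 → ∅
[8] deliver 2→0 → ∅
[9] deliver 2→1 → ∅
[10] deliver 0→1 → ∅
[11] timeout(2) → N2(cand b8 [-])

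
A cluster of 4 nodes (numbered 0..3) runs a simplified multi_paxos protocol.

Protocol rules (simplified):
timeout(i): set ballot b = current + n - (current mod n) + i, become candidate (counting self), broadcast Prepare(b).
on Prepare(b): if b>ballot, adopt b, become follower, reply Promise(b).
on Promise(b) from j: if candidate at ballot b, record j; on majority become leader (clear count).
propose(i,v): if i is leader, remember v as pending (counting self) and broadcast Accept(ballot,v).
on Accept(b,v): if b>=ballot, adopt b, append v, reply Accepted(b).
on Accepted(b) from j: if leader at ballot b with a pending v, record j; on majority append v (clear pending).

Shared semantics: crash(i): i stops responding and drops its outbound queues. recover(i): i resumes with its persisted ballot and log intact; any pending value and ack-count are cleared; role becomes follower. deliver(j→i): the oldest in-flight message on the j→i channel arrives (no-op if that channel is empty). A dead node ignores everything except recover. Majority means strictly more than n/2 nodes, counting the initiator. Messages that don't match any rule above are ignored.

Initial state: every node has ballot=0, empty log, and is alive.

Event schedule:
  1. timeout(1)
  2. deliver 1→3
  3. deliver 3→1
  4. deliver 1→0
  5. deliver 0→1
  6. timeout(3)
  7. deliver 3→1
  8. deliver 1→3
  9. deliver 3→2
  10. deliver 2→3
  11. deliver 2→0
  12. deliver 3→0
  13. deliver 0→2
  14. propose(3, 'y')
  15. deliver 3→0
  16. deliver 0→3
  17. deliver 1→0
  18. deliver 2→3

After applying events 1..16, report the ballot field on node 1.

after 1 — timeout(1): n1:cand/b5/[-]
after 2 — deliver 1→3: n3:foll/b5/[-]
after 3 — deliver 3→1: ·
after 4 — deliver 1→0: n0:foll/b5/[-]
after 5 — deliver 0→1: n1:lead/b5/[-]
after 6 — timeout(3): n3:cand/b11/[-]
after 7 — deliver 3→1: n1:foll/b11/[-]
after 8 — deliver 1→3: ·
after 9 — deliver 3→2: n2:foll/b11/[-]
after 10 — deliver 2→3: n3:lead/b11/[-]
after 11 — deliver 2→0: ·
after 12 — deliver 3→0: n0:foll/b11/[-]
after 13 — deliver 0→2: ·
after 14 — propose(3,'y'): ·
after 15 — deliver 3→0: n0:foll/b11/[y]
after 16 — deliver 0→3: ·

11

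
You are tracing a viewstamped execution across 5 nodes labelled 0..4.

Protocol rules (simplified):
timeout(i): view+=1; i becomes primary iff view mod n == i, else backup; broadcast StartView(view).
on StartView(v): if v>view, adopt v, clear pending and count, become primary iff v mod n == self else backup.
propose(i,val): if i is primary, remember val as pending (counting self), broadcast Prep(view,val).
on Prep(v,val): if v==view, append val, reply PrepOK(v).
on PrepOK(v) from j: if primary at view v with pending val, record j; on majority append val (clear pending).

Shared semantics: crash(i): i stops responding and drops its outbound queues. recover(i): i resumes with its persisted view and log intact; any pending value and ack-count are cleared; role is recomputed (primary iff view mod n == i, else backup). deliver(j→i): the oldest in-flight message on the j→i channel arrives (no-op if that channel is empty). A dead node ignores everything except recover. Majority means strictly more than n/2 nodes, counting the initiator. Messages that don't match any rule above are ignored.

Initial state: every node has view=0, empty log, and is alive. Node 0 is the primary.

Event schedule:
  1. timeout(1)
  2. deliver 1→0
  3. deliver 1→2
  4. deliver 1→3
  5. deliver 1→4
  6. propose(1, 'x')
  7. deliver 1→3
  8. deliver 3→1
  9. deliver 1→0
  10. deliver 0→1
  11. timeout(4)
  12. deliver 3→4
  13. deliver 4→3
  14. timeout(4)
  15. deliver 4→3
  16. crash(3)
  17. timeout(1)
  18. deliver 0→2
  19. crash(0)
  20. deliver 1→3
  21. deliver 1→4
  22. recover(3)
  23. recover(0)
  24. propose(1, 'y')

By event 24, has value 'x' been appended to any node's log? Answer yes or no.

yes

step 1 timeout(1): 1={prim,v=1,log=-}
step 2 deliver 1→0: 0={back,v=1,log=-}
step 3 deliver 1→2: 2={back,v=1,log=-}
step 4 deliver 1→3: 3={back,v=1,log=-}
step 5 deliver 1→4: 4={back,v=1,log=-}
step 6 propose(1,'x'): —
step 7 deliver 1→3: 3={back,v=1,log=x}
step 8 deliver 3→1: —
step 9 deliver 1→0: 0={back,v=1,log=x}
step 10 deliver 0→1: 1={prim,v=1,log=x}
step 11 timeout(4): 4={back,v=2,log=-}
step 12 deliver 3→4: —
step 13 deliver 4→3: 3={back,v=2,log=x}
step 14 timeout(4): 4={back,v=3,log=-}
step 15 deliver 4→3: 3={prim,v=3,log=x}
step 16 crash(3): 3={✗prim,v=3,log=x}
step 17 timeout(1): 1={back,v=2,log=x}
step 18 deliver 0→2: —
step 19 crash(0): 0={✗back,v=1,log=x}
step 20 deliver 1→3: —
step 21 deliver 1→4: —
step 22 recover(3): 3={prim,v=3,log=x}
step 23 recover(0): 0={back,v=1,log=x}
step 24 propose(1,'y'): —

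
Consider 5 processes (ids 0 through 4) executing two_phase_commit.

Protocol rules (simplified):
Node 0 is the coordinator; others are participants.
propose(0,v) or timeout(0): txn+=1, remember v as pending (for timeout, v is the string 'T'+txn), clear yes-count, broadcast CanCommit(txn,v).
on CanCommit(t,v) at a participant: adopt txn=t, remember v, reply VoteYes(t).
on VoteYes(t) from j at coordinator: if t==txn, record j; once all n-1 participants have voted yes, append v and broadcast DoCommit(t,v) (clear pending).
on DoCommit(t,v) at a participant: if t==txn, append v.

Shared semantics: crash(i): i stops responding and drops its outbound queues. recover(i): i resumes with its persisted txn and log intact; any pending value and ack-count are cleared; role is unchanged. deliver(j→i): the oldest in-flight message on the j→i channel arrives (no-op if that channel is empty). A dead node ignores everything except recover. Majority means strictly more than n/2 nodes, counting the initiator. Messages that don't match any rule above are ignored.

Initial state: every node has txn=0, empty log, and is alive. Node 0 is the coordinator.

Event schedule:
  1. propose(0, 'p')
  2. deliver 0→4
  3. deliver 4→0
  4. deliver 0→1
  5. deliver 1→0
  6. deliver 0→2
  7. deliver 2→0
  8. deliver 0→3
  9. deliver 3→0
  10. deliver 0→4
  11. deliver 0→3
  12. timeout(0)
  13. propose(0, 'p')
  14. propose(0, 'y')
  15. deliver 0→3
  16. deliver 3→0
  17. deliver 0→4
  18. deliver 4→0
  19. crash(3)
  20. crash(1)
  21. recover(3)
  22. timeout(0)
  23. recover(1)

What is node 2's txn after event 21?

1. propose(0,'p'):  <0:coor t1 ->
2. deliver 0→4:  <4:part t1 ->
3. deliver 4→0:  nop
4. deliver 0→1:  <1:part t1 ->
5. deliver 1→0:  nop
6. deliver 0→2:  <2:part t1 ->
7. deliver 2→0:  nop
8. deliver 0→3:  <3:part t1 ->
9. deliver 3→0:  <0:coor t1 p>
10. deliver 0→4:  <4:part t1 p>
11. deliver 0→3:  <3:part t1 p>
12. timeout(0):  <0:coor t2 p>
13. propose(0,'p'):  <0:coor t3 p>
14. propose(0,'y'):  <0:coor t4 p>
15. deliver 0→3:  <3:part t2 p>
16. deliver 3→0:  nop
17. deliver 0→4:  <4:part t2 p>
18. deliver 4→0:  nop
19. crash(3):  <3:✗part t2 p>
20. crash(1):  <1:✗part t1 ->
21. recover(3):  <3:part t2 p>

1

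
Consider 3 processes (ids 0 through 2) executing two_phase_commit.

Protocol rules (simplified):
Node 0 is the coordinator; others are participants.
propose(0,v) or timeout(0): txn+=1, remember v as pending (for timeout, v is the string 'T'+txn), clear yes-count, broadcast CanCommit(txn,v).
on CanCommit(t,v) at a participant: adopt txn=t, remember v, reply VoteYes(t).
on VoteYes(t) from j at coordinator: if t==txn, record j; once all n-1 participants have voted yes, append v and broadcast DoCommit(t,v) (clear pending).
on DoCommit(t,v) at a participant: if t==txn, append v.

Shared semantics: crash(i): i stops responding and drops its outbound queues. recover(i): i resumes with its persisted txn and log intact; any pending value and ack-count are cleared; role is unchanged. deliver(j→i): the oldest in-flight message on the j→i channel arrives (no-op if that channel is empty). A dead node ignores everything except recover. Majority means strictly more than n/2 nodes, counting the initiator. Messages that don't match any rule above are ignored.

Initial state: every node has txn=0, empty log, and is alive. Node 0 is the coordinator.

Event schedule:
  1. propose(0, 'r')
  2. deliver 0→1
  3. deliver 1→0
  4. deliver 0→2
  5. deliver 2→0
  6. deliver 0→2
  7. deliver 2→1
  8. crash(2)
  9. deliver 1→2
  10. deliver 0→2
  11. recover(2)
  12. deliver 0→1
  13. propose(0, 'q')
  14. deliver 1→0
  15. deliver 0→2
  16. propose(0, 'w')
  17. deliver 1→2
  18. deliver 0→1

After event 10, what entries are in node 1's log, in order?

e1 propose(0,'r'): 0[coor,t=1,-]
e2 deliver 0→1: 1[part,t=1,-]
e3 deliver 1→0: ·
e4 deliver 0→2: 2[part,t=1,-]
e5 deliver 2→0: 0[coor,t=1,r]
e6 deliver 0→2: 2[part,t=1,r]
e7 deliver 2→1: ·
e8 crash(2): 2[✗part,t=1,r]
e9 deliver 1→2: ·
e10 deliver 0→2: ·

empty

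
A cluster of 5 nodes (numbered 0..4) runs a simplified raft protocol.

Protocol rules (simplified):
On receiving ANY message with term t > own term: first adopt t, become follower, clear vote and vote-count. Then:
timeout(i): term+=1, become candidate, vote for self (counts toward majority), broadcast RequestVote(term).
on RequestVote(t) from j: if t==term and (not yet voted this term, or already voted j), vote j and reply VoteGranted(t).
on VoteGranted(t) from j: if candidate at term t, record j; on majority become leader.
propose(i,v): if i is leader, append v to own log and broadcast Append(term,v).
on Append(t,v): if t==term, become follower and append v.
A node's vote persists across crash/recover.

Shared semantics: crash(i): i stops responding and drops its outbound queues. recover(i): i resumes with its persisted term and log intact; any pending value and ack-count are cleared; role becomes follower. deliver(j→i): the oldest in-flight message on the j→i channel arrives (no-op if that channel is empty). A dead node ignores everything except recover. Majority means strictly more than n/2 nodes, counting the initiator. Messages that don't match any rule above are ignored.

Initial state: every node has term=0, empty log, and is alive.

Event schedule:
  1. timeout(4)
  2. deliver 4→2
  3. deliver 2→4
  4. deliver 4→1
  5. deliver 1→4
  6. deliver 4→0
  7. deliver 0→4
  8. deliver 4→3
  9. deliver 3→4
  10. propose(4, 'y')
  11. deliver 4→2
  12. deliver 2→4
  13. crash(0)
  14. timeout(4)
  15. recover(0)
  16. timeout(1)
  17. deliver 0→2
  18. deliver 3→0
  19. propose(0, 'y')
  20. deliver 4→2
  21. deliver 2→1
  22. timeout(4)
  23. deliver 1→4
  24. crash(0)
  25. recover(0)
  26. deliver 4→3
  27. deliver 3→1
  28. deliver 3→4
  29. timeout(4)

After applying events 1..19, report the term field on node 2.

1

e1 timeout(4): 4[cand,t=1,-]
e2 deliver 4→2: 2[foll,t=1,-]
e3 deliver 2→4: ·
e4 deliver 4→1: 1[foll,t=1,-]
e5 deliver 1→4: 4[lead,t=1,-]
e6 deliver 4→0: 0[foll,t=1,-]
e7 deliver 0→4: ·
e8 deliver 4→3: 3[foll,t=1,-]
e9 deliver 3→4: ·
e10 propose(4,'y'): 4[lead,t=1,y]
e11 deliver 4→2: 2[foll,t=1,y]
e12 deliver 2→4: ·
e13 crash(0): 0[✗foll,t=1,-]
e14 timeout(4): 4[cand,t=2,y]
e15 recover(0): 0[foll,t=1,-]
e16 timeout(1): 1[cand,t=2,-]
e17 deliver 0→2: ·
e18 deliver 3→0: ·
e19 propose(0,'y'): ·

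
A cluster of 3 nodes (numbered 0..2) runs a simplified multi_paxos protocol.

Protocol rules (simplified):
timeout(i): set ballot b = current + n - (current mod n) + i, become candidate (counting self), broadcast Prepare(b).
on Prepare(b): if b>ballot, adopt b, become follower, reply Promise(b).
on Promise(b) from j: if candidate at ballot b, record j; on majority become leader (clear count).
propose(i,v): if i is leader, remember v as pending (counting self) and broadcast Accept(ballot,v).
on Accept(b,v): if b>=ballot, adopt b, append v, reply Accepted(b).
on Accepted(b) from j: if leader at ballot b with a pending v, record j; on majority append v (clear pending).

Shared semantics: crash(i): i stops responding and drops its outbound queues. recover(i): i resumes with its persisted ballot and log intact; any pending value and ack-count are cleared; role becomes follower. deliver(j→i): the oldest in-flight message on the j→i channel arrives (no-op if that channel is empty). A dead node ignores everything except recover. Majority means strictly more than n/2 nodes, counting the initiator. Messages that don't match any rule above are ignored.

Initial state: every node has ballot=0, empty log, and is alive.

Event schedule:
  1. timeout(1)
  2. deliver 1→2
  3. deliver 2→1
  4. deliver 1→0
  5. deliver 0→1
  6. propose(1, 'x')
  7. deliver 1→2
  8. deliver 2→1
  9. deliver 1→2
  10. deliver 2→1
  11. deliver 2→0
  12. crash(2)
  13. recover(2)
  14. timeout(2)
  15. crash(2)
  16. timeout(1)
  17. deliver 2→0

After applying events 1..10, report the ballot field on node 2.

after 1 — timeout(1): n1:cand/b4/[-]
after 2 — deliver 1→2: n2:foll/b4/[-]
after 3 — deliver 2→1: n1:lead/b4/[-]
after 4 — deliver 1→0: n0:foll/b4/[-]
after 5 — deliver 0→1: ·
after 6 — propose(1,'x'): ·
after 7 — deliver 1→2: n2:foll/b4/[x]
after 8 — deliver 2→1: n1:lead/b4/[x]
after 9 — deliver 1→2: ·
after 10 — deliver 2→1: ·

4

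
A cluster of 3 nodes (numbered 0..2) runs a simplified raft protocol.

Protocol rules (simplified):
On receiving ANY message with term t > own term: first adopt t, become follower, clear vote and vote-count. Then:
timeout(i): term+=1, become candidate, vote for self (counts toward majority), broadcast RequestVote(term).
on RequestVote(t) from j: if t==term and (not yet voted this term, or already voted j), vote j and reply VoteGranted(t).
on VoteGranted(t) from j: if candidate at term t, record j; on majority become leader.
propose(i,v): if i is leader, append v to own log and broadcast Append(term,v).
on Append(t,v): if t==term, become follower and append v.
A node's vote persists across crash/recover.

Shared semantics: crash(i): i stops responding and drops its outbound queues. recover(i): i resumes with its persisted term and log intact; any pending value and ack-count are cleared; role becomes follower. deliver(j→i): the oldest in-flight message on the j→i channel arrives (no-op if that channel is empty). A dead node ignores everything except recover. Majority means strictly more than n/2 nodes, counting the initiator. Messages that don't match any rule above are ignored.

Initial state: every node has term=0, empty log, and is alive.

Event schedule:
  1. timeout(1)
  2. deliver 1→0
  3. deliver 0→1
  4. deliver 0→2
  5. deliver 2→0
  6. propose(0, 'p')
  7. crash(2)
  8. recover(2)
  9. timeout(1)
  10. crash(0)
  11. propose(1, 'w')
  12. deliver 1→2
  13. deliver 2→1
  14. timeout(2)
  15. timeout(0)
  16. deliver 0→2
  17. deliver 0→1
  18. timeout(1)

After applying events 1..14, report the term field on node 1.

1. timeout(1):  <1:cand t1 ->
2. deliver 1→0:  <0:foll t1 ->
3. deliver 0→1:  <1:lead t1 ->
4. deliver 0→2:  nop
5. deliver 2→0:  nop
6. propose(0,'p'):  nop
7. crash(2):  <2:✗foll t0 ->
8. recover(2):  <2:foll t0 ->
9. timeout(1):  <1:cand t2 ->
10. crash(0):  <0:✗foll t1 ->
11. propose(1,'w'):  nop
12. deliver 1→2:  <2:foll t1 ->
13. deliver 2→1:  nop
14. timeout(2):  <2:cand t2 ->

2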